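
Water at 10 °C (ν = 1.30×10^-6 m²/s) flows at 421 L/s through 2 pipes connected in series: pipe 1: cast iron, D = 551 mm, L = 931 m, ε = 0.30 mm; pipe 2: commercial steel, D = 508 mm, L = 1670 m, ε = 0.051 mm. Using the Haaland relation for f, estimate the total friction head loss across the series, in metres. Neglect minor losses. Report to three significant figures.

Pipe 1: V = 1.766 m/s, Re = 7.48×10^5, ε/D = 5.44×10^-4, f = 0.01760, h_1 = f(L/D)V²/2g = 4.726 m
Pipe 2: V = 2.077 m/s, Re = 8.12×10^5, ε/D = 1.00×10^-4, f = 0.01357, h_2 = f(L/D)V²/2g = 9.812 m
Series → Q common, losses add: H = Σh = 14.54 m

H ≈ 14.5 m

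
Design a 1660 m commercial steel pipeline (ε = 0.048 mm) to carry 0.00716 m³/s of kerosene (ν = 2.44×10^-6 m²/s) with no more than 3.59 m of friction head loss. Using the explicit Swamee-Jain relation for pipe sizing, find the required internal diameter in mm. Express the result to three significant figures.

Swamee-Jain (Type III): D = 0.66·[ε^1.25·(LQ²/(gh_f))^4.75 + ν·Q^9.4·(L/(gh_f))^5.2]^0.04
LQ²/(gh_f) = 0.002416; L/(gh_f) = 47.14
Term 1 = ε^1.25·(…)^4.75 = 1.48×10^-18; Term 2 = ν·Q^9.4·(…)^5.2 = 8.41×10^-18
D = 0.66·(1.48×10^-18 + 8.41×10^-18)^0.04 = 0.1378 m = 138 mm
Check: V = 0.480 m/s, Re = 2.71×10^4, f = 0.02494, h_f = 3.52 m ≈ 3.59 m ✓

D ≈ 138 mm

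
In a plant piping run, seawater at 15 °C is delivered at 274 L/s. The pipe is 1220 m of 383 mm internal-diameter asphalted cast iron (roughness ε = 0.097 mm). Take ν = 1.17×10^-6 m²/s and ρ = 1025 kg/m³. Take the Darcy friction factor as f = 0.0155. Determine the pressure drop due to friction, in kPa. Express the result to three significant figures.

V = 4Q/(πD²) = 4·0.274/(π·0.383²) = 2.378 m/s
h_f = f(L/D)V²/(2g) = 0.01550·(1220/0.383)·2.378²/(2·9.81) = 14.23 m
Δp = ρg·h_f = 1025·9.81·14.23 = 143.1 kPa

Δp ≈ 143 kPa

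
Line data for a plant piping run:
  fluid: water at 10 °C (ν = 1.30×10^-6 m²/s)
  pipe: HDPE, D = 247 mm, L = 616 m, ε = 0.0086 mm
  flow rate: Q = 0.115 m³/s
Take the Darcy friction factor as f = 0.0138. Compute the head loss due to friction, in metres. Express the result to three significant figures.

V = 4Q/(πD²) = 4·0.115/(π·0.247²) = 2.400 m/s
h_f = f(L/D)V²/(2g) = 0.01380·(616/0.247)·2.400²/(2·9.81) = 10.10 m

h_f ≈ 10.1 m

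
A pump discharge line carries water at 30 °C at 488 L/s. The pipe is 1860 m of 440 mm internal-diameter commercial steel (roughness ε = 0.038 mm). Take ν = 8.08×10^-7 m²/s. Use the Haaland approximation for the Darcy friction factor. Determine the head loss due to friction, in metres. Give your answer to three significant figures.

h_f ≈ 27.9 m

V = 4Q/(πD²) = 4·0.488/(π·0.440²) = 3.209 m/s
Re = VD/ν = 3.209·0.440/8.08×10^-7 = 1.75×10^6 → turbulent
ε/D = 0.038/440 = 8.64×10^-5
Haaland: f = 0.01259
h_f = f(L/D)V²/(2g) = 0.01259·(1860/0.440)·3.209²/(2·9.81) = 27.93 m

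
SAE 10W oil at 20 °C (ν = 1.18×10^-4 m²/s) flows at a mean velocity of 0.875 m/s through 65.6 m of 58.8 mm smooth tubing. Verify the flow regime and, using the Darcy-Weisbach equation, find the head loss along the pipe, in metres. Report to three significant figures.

Re = VD/ν = 0.875·0.05880/1.18×10^-4 = 436 → laminar (Re < 2300)
f = 64/Re = 0.1468
h_f = f(L/D)V²/(2g) = 0.1468·(65.6/0.05880)·0.875²/(2·9.81) = 6.390 m

h_f ≈ 6.39 m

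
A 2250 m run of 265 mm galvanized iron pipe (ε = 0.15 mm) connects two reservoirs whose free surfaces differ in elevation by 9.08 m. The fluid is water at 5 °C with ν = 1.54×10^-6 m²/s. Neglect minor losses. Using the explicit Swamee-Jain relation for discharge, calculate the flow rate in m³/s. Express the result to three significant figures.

Q ≈ 0.0575 m³/s

Swamee-Jain (Type II): Q = -0.965·√(gD⁵h_f/L)·ln[ε/(3.7D) + √(3.17ν²L/(gD³h_f))]
√(gD⁵h_f/L) = √(9.81·0.265⁵·9.08/2250) = 0.007193
ε/(3.7D) = 1.53×10^-4; √(3.17ν²L/(gD³h_f)) = 1.01×10^-4
Q = -0.965·0.007193·ln(2.540×10^-4) = 0.05746 m³/s
Check: V = 1.04 m/s, Re = 1.79×10^5, f = 0.01946, h_f = 9.14 m ≈ 9.08 m ✓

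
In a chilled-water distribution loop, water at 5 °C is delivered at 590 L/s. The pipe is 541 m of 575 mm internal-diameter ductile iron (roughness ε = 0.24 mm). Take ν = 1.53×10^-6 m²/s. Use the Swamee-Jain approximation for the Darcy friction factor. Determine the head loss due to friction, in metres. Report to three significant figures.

h_f ≈ 4.16 m

V = 4Q/(πD²) = 4·0.590/(π·0.575²) = 2.272 m/s
Re = VD/ν = 2.272·0.575/1.53×10^-6 = 8.54×10^5 → turbulent
ε/D = 0.24/575 = 4.17×10^-4
Swamee-Jain: f = 0.01681
h_f = f(L/D)V²/(2g) = 0.01681·(541/0.575)·2.272²/(2·9.81) = 4.161 m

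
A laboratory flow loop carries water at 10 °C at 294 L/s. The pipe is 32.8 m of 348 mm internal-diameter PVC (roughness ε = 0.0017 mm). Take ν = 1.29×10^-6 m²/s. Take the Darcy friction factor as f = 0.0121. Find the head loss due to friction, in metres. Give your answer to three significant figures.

V = 4Q/(πD²) = 4·0.294/(π·0.348²) = 3.091 m/s
h_f = f(L/D)V²/(2g) = 0.01210·(32.8/0.348)·3.091²/(2·9.81) = 0.5554 m

h_f ≈ 0.555 m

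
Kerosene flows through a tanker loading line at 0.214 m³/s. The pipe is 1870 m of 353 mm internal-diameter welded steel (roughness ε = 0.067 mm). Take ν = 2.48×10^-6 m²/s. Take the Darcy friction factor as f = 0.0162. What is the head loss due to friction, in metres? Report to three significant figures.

V = 4Q/(πD²) = 4·0.214/(π·0.353²) = 2.187 m/s
h_f = f(L/D)V²/(2g) = 0.01620·(1870/0.353)·2.187²/(2·9.81) = 20.91 m

h_f ≈ 20.9 m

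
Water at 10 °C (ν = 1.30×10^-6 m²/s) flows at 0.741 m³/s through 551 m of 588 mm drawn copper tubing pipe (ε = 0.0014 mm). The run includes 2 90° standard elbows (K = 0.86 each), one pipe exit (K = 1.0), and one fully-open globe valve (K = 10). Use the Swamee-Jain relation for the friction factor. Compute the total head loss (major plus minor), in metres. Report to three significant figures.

H_L ≈ 8.84 m

V = 4Q/(πD²) = 2.729 m/s; V²/2g = 0.3795 m
Re = 1.23×10^6, ε/D = 2.38×10^-6 → f = 0.01127 (Swamee-Jain)
Major: h_f = f(L/D)·V²/2g = 0.01127·937.1·0.3795 = 4.010 m
Minor: ΣK = 12.7; h_m = ΣK·V²/2g = 4.828 m
Total H_L = 4.010 + 4.828 = 8.838 m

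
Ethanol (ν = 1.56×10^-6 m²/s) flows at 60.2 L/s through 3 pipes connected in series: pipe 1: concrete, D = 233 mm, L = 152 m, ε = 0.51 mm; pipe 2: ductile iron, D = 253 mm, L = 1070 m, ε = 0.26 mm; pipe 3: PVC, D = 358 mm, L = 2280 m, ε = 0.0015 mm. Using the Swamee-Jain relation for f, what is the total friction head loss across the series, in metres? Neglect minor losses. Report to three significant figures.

H ≈ 10.2 m

Pipe 1: V = 1.412 m/s, Re = 2.11×10^5, ε/D = 0.00219, f = 0.02496, h_1 = f(L/D)V²/2g = 1.654 m
Pipe 2: V = 1.197 m/s, Re = 1.94×10^5, ε/D = 0.00103, f = 0.02134, h_2 = f(L/D)V²/2g = 6.595 m
Pipe 3: V = 0.5981 m/s, Re = 1.37×10^5, ε/D = 4.19×10^-6, f = 0.01677, h_3 = f(L/D)V²/2g = 1.947 m
Series → Q common, losses add: H = Σh = 10.20 m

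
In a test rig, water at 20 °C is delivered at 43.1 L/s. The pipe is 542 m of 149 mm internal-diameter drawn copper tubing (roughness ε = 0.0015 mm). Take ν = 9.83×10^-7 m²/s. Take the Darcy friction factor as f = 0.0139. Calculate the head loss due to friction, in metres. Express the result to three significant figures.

h_f ≈ 15.7 m

V = 4Q/(πD²) = 4·0.0431/(π·0.149²) = 2.472 m/s
h_f = f(L/D)V²/(2g) = 0.01390·(542/0.149)·2.472²/(2·9.81) = 15.75 m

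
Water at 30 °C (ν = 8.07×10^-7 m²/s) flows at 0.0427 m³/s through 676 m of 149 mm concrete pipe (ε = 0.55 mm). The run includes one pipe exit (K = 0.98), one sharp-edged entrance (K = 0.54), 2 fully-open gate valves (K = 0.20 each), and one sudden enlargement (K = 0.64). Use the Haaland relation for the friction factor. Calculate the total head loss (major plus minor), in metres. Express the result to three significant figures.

V = 4Q/(πD²) = 2.449 m/s; V²/2g = 0.3057 m
Re = 4.52×10^5, ε/D = 0.00369 → f = 0.02805 (Haaland)
Major: h_f = f(L/D)·V²/2g = 0.02805·4537·0.3057 = 38.90 m
Minor: ΣK = 2.56; h_m = ΣK·V²/2g = 0.7825 m
Total H_L = 38.90 + 0.7825 = 39.68 m

H_L ≈ 39.7 m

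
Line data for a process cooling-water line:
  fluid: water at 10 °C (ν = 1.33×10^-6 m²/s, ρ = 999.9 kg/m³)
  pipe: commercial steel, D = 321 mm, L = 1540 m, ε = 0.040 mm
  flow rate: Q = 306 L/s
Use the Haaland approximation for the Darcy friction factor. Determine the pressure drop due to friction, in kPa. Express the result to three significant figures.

V = 4Q/(πD²) = 4·0.306/(π·0.321²) = 3.781 m/s
Re = VD/ν = 3.781·0.321/1.33×10^-6 = 9.13×10^5 → turbulent
ε/D = 0.040/321 = 1.25×10^-4
Haaland: f = 0.01377
h_f = f(L/D)V²/(2g) = 0.01377·(1540/0.321)·3.781²/(2·9.81) = 48.13 m
Δp = ρg·h_f = 999.9·9.81·48.13 = 472.1 kPa

Δp ≈ 472 kPa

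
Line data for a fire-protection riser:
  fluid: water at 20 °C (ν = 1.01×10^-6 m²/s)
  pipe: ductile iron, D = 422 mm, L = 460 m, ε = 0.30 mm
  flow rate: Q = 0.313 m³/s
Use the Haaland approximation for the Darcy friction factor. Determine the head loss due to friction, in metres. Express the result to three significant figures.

V = 4Q/(πD²) = 4·0.313/(π·0.422²) = 2.238 m/s
Re = VD/ν = 2.238·0.422/1.01×10^-6 = 9.35×10^5 → turbulent
ε/D = 0.30/422 = 7.11×10^-4
Haaland: f = 0.01850
h_f = f(L/D)V²/(2g) = 0.01850·(460/0.422)·2.238²/(2·9.81) = 5.148 m

h_f ≈ 5.15 m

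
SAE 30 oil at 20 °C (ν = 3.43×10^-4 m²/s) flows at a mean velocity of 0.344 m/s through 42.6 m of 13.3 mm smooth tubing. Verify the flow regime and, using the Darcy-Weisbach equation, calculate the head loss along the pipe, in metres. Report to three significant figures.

h_f ≈ 92.7 m

Re = VD/ν = 0.344·0.01330/3.43×10^-4 = 13.3 → laminar (Re < 2300)
f = 64/Re = 4.798
h_f = f(L/D)V²/(2g) = 4.798·(42.6/0.01330)·0.344²/(2·9.81) = 92.69 m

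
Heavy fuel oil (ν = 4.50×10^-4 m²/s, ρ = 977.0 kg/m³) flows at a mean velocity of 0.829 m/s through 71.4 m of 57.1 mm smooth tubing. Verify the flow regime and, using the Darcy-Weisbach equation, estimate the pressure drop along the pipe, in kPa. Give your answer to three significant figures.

Δp ≈ 255 kPa

Re = VD/ν = 0.829·0.05710/4.50×10^-4 = 105 → laminar (Re < 2300)
f = 64/Re = 0.6084
h_f = f(L/D)V²/(2g) = 0.6084·(71.4/0.05710)·0.829²/(2·9.81) = 26.65 m
Δp = ρg·h_f = 977.0·9.81·26.65 = 255.4 kPa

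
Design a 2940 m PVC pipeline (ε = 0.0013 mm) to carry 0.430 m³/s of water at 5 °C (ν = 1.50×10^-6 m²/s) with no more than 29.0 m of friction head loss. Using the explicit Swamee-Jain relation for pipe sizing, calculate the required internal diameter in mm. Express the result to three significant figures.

D ≈ 457 mm

Swamee-Jain (Type III): D = 0.66·[ε^1.25·(LQ²/(gh_f))^4.75 + ν·Q^9.4·(L/(gh_f))^5.2]^0.04
LQ²/(gh_f) = 1.911; L/(gh_f) = 10.33
Term 1 = ε^1.25·(…)^4.75 = 9.51×10^-7; Term 2 = ν·Q^9.4·(…)^5.2 = 1.01×10^-4
D = 0.66·(9.51×10^-7 + 1.01×10^-4)^0.04 = 0.4570 m = 457 mm
Check: V = 2.62 m/s, Re = 7.99×10^5, f = 0.01212, h_f = 27.3 m ≈ 29.0 m ✓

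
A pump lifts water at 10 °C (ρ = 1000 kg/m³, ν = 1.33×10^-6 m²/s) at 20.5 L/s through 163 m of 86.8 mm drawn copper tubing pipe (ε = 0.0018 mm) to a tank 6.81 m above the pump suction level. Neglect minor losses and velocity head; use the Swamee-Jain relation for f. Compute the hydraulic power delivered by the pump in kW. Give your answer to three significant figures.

P_hyd ≈ 4.92 kW

V = 4Q/(πD²) = 3.464 m/s; Re = 2.26×10^5; ε/D = 2.07×10^-5; f = 0.01537
h_f = f(L/D)V²/2g = 17.66 m
Total head H = z + h_f = 6.81 + 17.66 = 24.47 m
P_hyd = ρgQH = 1000·9.81·0.0205·24.47 = 4.921 kW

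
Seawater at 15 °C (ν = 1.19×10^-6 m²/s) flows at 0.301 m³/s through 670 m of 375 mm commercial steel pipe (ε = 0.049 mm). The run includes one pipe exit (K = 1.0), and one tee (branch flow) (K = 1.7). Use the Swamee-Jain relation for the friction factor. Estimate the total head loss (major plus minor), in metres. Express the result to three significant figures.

H_L ≈ 10.6 m

V = 4Q/(πD²) = 2.725 m/s; V²/2g = 0.3786 m
Re = 8.59×10^5, ε/D = 1.31×10^-4 → f = 0.01410 (Swamee-Jain)
Major: h_f = f(L/D)·V²/2g = 0.01410·1787·0.3786 = 9.536 m
Minor: ΣK = 2.70; h_m = ΣK·V²/2g = 1.022 m
Total H_L = 9.536 + 1.022 = 10.56 m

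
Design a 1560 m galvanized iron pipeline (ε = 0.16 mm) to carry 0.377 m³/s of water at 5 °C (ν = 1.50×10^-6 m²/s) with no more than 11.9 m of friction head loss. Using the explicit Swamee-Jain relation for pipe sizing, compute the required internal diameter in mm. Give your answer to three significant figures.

D ≈ 487 mm

Swamee-Jain (Type III): D = 0.66·[ε^1.25·(LQ²/(gh_f))^4.75 + ν·Q^9.4·(L/(gh_f))^5.2]^0.04
LQ²/(gh_f) = 1.899; L/(gh_f) = 13.36
Term 1 = ε^1.25·(…)^4.75 = 3.79×10^-4; Term 2 = ν·Q^9.4·(…)^5.2 = 1.12×10^-4
D = 0.66·(3.79×10^-4 + 1.12×10^-4)^0.04 = 0.4866 m = 487 mm
Check: V = 2.03 m/s, Re = 6.58×10^5, f = 0.01633, h_f = 11.0 m ≈ 11.9 m ✓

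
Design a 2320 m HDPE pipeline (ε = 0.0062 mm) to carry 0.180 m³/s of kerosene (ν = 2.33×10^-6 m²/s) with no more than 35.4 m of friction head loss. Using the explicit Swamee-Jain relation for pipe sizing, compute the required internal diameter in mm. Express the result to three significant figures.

D ≈ 307 mm

Swamee-Jain (Type III): D = 0.66·[ε^1.25·(LQ²/(gh_f))^4.75 + ν·Q^9.4·(L/(gh_f))^5.2]^0.04
LQ²/(gh_f) = 0.2165; L/(gh_f) = 6.681
Term 1 = ε^1.25·(…)^4.75 = 2.16×10^-10; Term 2 = ν·Q^9.4·(…)^5.2 = 4.53×10^-9
D = 0.66·(2.16×10^-10 + 4.53×10^-9)^0.04 = 0.3066 m = 307 mm
Check: V = 2.44 m/s, Re = 3.21×10^5, f = 0.01444, h_f = 33.1 m ≈ 35.4 m ✓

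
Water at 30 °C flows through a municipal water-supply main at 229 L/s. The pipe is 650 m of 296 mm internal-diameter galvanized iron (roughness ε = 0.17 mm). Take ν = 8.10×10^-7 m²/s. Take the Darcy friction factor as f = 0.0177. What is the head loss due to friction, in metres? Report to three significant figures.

V = 4Q/(πD²) = 4·0.229/(π·0.296²) = 3.328 m/s
h_f = f(L/D)V²/(2g) = 0.01770·(650/0.296)·3.328²/(2·9.81) = 21.94 m

h_f ≈ 21.9 m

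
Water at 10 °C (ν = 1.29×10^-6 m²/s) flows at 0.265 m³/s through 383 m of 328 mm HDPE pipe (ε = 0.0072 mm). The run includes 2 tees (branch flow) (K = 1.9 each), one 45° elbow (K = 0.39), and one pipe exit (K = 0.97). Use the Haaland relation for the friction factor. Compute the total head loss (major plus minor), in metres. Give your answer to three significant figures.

H_L ≈ 9.84 m

V = 4Q/(πD²) = 3.136 m/s; V²/2g = 0.5013 m
Re = 7.97×10^5, ε/D = 2.20×10^-5 → f = 0.01239 (Haaland)
Major: h_f = f(L/D)·V²/2g = 0.01239·1168·0.5013 = 7.256 m
Minor: ΣK = 5.16; h_m = ΣK·V²/2g = 2.587 m
Total H_L = 7.256 + 2.587 = 9.843 m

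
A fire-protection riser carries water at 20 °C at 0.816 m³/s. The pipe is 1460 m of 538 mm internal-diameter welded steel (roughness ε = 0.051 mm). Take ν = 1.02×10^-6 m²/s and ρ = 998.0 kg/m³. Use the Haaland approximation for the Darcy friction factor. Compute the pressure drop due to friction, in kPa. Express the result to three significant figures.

Δp ≈ 221 kPa

V = 4Q/(πD²) = 4·0.816/(π·0.538²) = 3.590 m/s
Re = VD/ν = 3.590·0.538/1.02×10^-6 = 1.89×10^6 → turbulent
ε/D = 0.051/538 = 9.48×10^-5
Haaland: f = 0.01268
h_f = f(L/D)V²/(2g) = 0.01268·(1460/0.538)·3.590²/(2·9.81) = 22.60 m
Δp = ρg·h_f = 998.0·9.81·22.60 = 221.2 kPa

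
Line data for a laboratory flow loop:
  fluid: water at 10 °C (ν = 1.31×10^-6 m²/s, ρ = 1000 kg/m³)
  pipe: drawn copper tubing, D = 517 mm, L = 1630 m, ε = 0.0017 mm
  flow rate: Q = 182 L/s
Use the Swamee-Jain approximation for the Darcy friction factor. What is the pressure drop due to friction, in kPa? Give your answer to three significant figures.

Δp ≈ 16.7 kPa

V = 4Q/(πD²) = 4·0.182/(π·0.517²) = 0.8670 m/s
Re = VD/ν = 0.8670·0.517/1.31×10^-6 = 3.42×10^5 → turbulent
ε/D = 0.0017/517 = 3.29×10^-6
Swamee-Jain: f = 0.01407
h_f = f(L/D)V²/(2g) = 0.01407·(1630/0.517)·0.8670²/(2·9.81) = 1.699 m
Δp = ρg·h_f = 1000·9.81·1.699 = 16.67 kPa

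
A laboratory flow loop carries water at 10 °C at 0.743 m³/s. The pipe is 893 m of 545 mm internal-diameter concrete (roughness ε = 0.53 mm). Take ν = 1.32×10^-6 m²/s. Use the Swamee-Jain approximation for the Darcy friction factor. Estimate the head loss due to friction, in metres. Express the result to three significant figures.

h_f ≈ 16.8 m

V = 4Q/(πD²) = 4·0.743/(π·0.545²) = 3.185 m/s
Re = VD/ν = 3.185·0.545/1.32×10^-6 = 1.32×10^6 → turbulent
ε/D = 0.53/545 = 9.72×10^-4
Swamee-Jain: f = 0.01982
h_f = f(L/D)V²/(2g) = 0.01982·(893/0.545)·3.185²/(2·9.81) = 16.79 m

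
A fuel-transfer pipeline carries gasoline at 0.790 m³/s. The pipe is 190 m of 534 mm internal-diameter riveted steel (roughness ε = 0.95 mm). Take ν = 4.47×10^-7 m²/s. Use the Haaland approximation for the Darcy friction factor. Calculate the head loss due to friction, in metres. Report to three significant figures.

V = 4Q/(πD²) = 4·0.790/(π·0.534²) = 3.527 m/s
Re = VD/ν = 3.527·0.534/4.47×10^-7 = 4.21×10^6 → turbulent
ε/D = 0.95/534 = 0.00178
Haaland: f = 0.02280
h_f = f(L/D)V²/(2g) = 0.02280·(190/0.534)·3.527²/(2·9.81) = 5.144 m

h_f ≈ 5.14 m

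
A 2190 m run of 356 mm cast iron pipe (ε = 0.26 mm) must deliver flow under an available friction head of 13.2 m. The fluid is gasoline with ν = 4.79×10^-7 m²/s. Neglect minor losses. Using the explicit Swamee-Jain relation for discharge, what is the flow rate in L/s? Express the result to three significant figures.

Swamee-Jain (Type II): Q = -0.965·√(gD⁵h_f/L)·ln[ε/(3.7D) + √(3.17ν²L/(gD³h_f))]
√(gD⁵h_f/L) = √(9.81·0.356⁵·13.2/2190) = 0.01839
ε/(3.7D) = 1.97×10^-4; √(3.17ν²L/(gD³h_f)) = 1.65×10^-5
Q = -0.965·0.01839·ln(2.139×10^-4) = 0.1499 m³/s
Check: V = 1.51 m/s, Re = 1.12×10^6, f = 0.01865, h_f = 13.3 m ≈ 13.2 m ✓

Q ≈ 150 L/s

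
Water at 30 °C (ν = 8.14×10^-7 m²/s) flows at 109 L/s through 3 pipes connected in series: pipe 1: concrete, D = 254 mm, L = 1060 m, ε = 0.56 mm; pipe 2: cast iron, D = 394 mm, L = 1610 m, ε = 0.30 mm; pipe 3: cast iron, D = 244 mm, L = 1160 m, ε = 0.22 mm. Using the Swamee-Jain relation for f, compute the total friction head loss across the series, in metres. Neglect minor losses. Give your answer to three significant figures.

Pipe 1: V = 2.151 m/s, Re = 6.71×10^5, ε/D = 0.00220, f = 0.02439, h_1 = f(L/D)V²/2g = 24.01 m
Pipe 2: V = 0.8940 m/s, Re = 4.33×10^5, ε/D = 7.61×10^-4, f = 0.01935, h_2 = f(L/D)V²/2g = 3.221 m
Pipe 3: V = 2.331 m/s, Re = 6.99×10^5, ε/D = 9.02×10^-4, f = 0.01972, h_3 = f(L/D)V²/2g = 25.97 m
Series → Q common, losses add: H = Σh = 53.19 m

H ≈ 53.2 m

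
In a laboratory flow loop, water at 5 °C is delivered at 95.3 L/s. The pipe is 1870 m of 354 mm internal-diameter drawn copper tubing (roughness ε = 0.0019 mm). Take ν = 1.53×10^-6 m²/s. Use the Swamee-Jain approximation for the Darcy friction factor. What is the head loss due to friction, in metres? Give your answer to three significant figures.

h_f ≈ 3.85 m

V = 4Q/(πD²) = 4·0.0953/(π·0.354²) = 0.9683 m/s
Re = VD/ν = 0.9683·0.354/1.53×10^-6 = 2.24×10^5 → turbulent
ε/D = 0.0019/354 = 5.37×10^-6
Swamee-Jain: f = 0.01525
h_f = f(L/D)V²/(2g) = 0.01525·(1870/0.354)·0.9683²/(2·9.81) = 3.849 m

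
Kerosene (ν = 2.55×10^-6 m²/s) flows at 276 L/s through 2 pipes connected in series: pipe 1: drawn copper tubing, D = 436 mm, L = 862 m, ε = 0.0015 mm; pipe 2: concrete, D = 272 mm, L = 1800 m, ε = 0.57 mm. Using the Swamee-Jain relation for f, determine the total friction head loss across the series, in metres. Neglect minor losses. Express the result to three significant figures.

H ≈ 189 m

Pipe 1: V = 1.849 m/s, Re = 3.16×10^5, ε/D = 3.44×10^-6, f = 0.01428, h_1 = f(L/D)V²/2g = 4.916 m
Pipe 2: V = 4.750 m/s, Re = 5.07×10^5, ε/D = 0.00210, f = 0.02418, h_2 = f(L/D)V²/2g = 184.0 m
Series → Q common, losses add: H = Σh = 188.9 m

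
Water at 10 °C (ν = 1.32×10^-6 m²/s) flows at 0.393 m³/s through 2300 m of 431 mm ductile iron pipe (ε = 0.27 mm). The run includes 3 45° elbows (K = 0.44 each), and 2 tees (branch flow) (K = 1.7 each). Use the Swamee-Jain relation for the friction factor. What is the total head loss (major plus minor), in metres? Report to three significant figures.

V = 4Q/(πD²) = 2.694 m/s; V²/2g = 0.3698 m
Re = 8.80×10^5, ε/D = 6.26×10^-4 → f = 0.01816 (Swamee-Jain)
Major: h_f = f(L/D)·V²/2g = 0.01816·5336·0.3698 = 35.84 m
Minor: ΣK = 4.72; h_m = ΣK·V²/2g = 1.746 m
Total H_L = 35.84 + 1.746 = 37.59 m

H_L ≈ 37.6 m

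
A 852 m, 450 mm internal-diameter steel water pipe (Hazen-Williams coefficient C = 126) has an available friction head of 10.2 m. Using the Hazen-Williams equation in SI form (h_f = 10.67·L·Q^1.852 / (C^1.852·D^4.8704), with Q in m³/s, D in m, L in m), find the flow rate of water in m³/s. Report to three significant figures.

Rearranging: Q = [h_f·C^1.852·D^4.8704 / (10.67·L)]^(1/1.852)
Q = [10.2·126^1.852·0.450^4.8704 / (10.67·852)]^0.540 = 0.3940 m³/s

Q ≈ 0.394 m³/s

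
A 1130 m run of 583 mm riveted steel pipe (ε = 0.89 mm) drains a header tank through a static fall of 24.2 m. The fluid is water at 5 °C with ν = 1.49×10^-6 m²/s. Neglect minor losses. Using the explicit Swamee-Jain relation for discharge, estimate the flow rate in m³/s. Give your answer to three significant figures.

Q ≈ 0.891 m³/s

Swamee-Jain (Type II): Q = -0.965·√(gD⁵h_f/L)·ln[ε/(3.7D) + √(3.17ν²L/(gD³h_f))]
√(gD⁵h_f/L) = √(9.81·0.583⁵·24.2/1130) = 0.1190
ε/(3.7D) = 4.13×10^-4; √(3.17ν²L/(gD³h_f)) = 1.30×10^-5
Q = -0.965·0.1190·ln(4.256×10^-4) = 0.8910 m³/s
Check: V = 3.34 m/s, Re = 1.31×10^6, f = 0.02207, h_f = 24.3 m ≈ 24.2 m ✓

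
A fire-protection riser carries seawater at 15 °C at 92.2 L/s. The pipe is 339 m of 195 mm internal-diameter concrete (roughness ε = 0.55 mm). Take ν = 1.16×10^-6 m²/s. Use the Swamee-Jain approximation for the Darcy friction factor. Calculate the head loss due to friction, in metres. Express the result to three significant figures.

V = 4Q/(πD²) = 4·0.0922/(π·0.195²) = 3.087 m/s
Re = VD/ν = 3.087·0.195/1.16×10^-6 = 5.19×10^5 → turbulent
ε/D = 0.55/195 = 0.00282
Swamee-Jain: f = 0.02610
h_f = f(L/D)V²/(2g) = 0.02610·(339/0.195)·3.087²/(2·9.81) = 22.04 m

h_f ≈ 22.0 m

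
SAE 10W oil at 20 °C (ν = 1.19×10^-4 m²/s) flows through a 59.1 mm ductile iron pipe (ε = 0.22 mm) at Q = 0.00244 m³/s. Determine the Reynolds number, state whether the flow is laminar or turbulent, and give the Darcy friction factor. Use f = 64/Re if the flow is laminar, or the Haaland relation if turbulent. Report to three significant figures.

V = 4Q/(πD²) = 0.8895 m/s
Re = VD/ν = 0.8895·0.0591/1.19×10^-4 = 442
Re < 2300 → laminar → f = 64/Re = 0.1449

Re ≈ 442; laminar; f = 64/Re ≈ 0.145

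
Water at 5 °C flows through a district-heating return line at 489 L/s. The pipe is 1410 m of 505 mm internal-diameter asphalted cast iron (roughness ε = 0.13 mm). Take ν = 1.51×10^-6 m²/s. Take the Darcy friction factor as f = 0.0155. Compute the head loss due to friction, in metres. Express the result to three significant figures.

h_f ≈ 13.1 m

V = 4Q/(πD²) = 4·0.489/(π·0.505²) = 2.441 m/s
h_f = f(L/D)V²/(2g) = 0.01550·(1410/0.505)·2.441²/(2·9.81) = 13.15 m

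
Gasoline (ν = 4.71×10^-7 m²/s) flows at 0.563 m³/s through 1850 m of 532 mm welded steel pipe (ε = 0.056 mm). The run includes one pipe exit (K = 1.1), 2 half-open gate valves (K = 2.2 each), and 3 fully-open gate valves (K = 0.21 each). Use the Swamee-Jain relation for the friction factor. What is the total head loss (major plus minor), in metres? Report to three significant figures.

H_L ≈ 16.5 m

V = 4Q/(πD²) = 2.533 m/s; V²/2g = 0.3270 m
Re = 2.86×10^6, ε/D = 1.05×10^-4 → f = 0.01275 (Swamee-Jain)
Major: h_f = f(L/D)·V²/2g = 0.01275·3477·0.3270 = 14.50 m
Minor: ΣK = 6.13; h_m = ΣK·V²/2g = 2.004 m
Total H_L = 14.50 + 2.004 = 16.50 m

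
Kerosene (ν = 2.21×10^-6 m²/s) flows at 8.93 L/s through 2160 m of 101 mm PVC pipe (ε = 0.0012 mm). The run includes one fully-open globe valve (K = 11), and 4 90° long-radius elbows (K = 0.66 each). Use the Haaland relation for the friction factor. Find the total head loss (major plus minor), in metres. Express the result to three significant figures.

V = 4Q/(πD²) = 1.115 m/s; V²/2g = 0.06332 m
Re = 5.09×10^4, ε/D = 1.19×10^-5 → f = 0.02065 (Haaland)
Major: h_f = f(L/D)·V²/2g = 0.02065·21386·0.06332 = 27.97 m
Minor: ΣK = 13.6; h_m = ΣK·V²/2g = 0.8637 m
Total H_L = 27.97 + 0.8637 = 28.83 m

H_L ≈ 28.8 m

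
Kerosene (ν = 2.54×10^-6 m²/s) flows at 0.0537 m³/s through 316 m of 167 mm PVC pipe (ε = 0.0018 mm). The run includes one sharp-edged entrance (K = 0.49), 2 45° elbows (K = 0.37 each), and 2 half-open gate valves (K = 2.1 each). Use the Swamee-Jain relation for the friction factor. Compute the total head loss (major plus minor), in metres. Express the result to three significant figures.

V = 4Q/(πD²) = 2.452 m/s; V²/2g = 0.3063 m
Re = 1.61×10^5, ε/D = 1.08×10^-5 → f = 0.01629 (Swamee-Jain)
Major: h_f = f(L/D)·V²/2g = 0.01629·1892·0.3063 = 9.445 m
Minor: ΣK = 5.43; h_m = ΣK·V²/2g = 1.663 m
Total H_L = 9.445 + 1.663 = 11.11 m

H_L ≈ 11.1 m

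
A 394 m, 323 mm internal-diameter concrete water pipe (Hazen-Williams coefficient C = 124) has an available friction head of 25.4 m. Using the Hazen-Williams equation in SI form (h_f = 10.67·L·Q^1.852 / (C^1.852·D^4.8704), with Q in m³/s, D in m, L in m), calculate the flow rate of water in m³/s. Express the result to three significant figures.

Q ≈ 0.402 m³/s

Rearranging: Q = [h_f·C^1.852·D^4.8704 / (10.67·L)]^(1/1.852)
Q = [25.4·124^1.852·0.323^4.8704 / (10.67·394)]^0.540 = 0.4024 m³/s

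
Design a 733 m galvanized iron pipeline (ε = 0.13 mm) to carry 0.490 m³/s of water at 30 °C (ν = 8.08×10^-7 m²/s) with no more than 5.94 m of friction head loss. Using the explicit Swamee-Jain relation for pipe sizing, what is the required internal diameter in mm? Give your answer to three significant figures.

Swamee-Jain (Type III): D = 0.66·[ε^1.25·(LQ²/(gh_f))^4.75 + ν·Q^9.4·(L/(gh_f))^5.2]^0.04
LQ²/(gh_f) = 3.020; L/(gh_f) = 12.58
Term 1 = ε^1.25·(…)^4.75 = 0.00265; Term 2 = ν·Q^9.4·(…)^5.2 = 5.17×10^-4
D = 0.66·(0.00265 + 5.17×10^-4)^0.04 = 0.5243 m = 524 mm
Check: V = 2.27 m/s, Re = 1.47×10^6, f = 0.01502, h_f = 5.51 m ≈ 5.94 m ✓

D ≈ 524 mm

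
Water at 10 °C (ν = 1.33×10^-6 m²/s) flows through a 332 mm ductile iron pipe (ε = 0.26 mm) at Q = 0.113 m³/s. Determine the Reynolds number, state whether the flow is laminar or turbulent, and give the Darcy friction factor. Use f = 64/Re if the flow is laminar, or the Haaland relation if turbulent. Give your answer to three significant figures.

V = 4Q/(πD²) = 1.305 m/s
Re = VD/ν = 1.305·0.332/1.33×10^-6 = 3.26×10^5
Re > 4000 → turbulent; ε/D = 7.83×10^-4
Haaland: f = 0.01948

Re ≈ 3.26×10^5; turbulent; f ≈ 0.0195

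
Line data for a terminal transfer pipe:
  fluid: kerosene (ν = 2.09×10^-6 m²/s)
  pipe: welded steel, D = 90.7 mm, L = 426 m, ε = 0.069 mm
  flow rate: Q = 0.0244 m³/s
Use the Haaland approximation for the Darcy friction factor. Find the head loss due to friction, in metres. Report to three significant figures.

V = 4Q/(πD²) = 4·0.0244/(π·0.0907²) = 3.776 m/s
Re = VD/ν = 3.776·0.0907/2.09×10^-6 = 1.64×10^5 → turbulent
ε/D = 0.069/90.7 = 7.61×10^-4
Haaland: f = 0.02018
h_f = f(L/D)V²/(2g) = 0.02018·(426/0.0907)·3.776²/(2·9.81) = 68.91 m

h_f ≈ 68.9 m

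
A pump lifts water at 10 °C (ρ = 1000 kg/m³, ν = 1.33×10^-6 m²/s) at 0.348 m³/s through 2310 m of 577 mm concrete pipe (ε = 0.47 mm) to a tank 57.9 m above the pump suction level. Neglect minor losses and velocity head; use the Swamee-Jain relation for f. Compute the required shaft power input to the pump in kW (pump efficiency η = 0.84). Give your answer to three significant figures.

V = 4Q/(πD²) = 1.331 m/s; Re = 5.77×10^5; ε/D = 8.15×10^-4; f = 0.01941
h_f = f(L/D)V²/2g = 7.015 m
Total head H = z + h_f = 57.9 + 7.015 = 64.91 m
P_hyd = ρgQH = 1000·9.81·0.348·64.91 = 221.6 kW
P_shaft = P_hyd/η = 221.6/0.84 = 263.8 kW

P_shaft ≈ 264 kW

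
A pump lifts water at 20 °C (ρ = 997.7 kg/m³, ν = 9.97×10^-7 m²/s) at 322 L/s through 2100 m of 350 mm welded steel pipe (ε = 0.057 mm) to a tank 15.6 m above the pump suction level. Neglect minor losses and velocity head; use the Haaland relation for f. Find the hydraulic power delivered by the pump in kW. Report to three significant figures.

V = 4Q/(πD²) = 3.347 m/s; Re = 1.17×10^6; ε/D = 1.63×10^-4; f = 0.01404
h_f = f(L/D)V²/2g = 48.09 m
Total head H = z + h_f = 15.6 + 48.09 = 63.69 m
P_hyd = ρgQH = 997.7·9.81·0.322·63.69 = 200.7 kW

P_hyd ≈ 201 kW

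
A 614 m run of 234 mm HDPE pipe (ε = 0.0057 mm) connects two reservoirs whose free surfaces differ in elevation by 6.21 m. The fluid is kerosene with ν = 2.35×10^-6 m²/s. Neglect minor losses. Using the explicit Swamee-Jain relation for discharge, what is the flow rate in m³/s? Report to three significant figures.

Q ≈ 0.0724 m³/s

Swamee-Jain (Type II): Q = -0.965·√(gD⁵h_f/L)·ln[ε/(3.7D) + √(3.17ν²L/(gD³h_f))]
√(gD⁵h_f/L) = √(9.81·0.234⁵·6.21/614) = 0.008343
ε/(3.7D) = 6.58×10^-6; √(3.17ν²L/(gD³h_f)) = 1.17×10^-4
Q = -0.965·0.008343·ln(1.239×10^-4) = 0.07243 m³/s
Check: V = 1.68 m/s, Re = 1.68×10^5, f = 0.01628, h_f = 6.18 m ≈ 6.21 m ✓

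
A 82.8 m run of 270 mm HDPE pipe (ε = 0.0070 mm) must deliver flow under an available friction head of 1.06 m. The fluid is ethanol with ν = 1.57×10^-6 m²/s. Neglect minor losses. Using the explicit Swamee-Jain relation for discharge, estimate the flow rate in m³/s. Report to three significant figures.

Q ≈ 0.125 m³/s

Swamee-Jain (Type II): Q = -0.965·√(gD⁵h_f/L)·ln[ε/(3.7D) + √(3.17ν²L/(gD³h_f))]
√(gD⁵h_f/L) = √(9.81·0.270⁵·1.06/82.8) = 0.01342
ε/(3.7D) = 7.01×10^-6; √(3.17ν²L/(gD³h_f)) = 5.62×10^-5
Q = -0.965·0.01342·ln(6.323×10^-5) = 0.1253 m³/s
Check: V = 2.19 m/s, Re = 3.76×10^5, f = 0.01413, h_f = 1.06 m ≈ 1.06 m ✓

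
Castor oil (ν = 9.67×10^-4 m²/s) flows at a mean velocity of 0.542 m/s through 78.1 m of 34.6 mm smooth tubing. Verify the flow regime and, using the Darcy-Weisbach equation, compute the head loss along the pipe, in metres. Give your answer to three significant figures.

h_f ≈ 112 m

Re = VD/ν = 0.542·0.03460/9.67×10^-4 = 19.4 → laminar (Re < 2300)
f = 64/Re = 3.300
h_f = f(L/D)V²/(2g) = 3.300·(78.1/0.03460)·0.542²/(2·9.81) = 111.5 m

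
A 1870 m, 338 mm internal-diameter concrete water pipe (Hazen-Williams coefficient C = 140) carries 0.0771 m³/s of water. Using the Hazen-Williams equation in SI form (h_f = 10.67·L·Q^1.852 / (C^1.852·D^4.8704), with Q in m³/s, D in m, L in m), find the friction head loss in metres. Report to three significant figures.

h_f = 10.67·1870·0.0771^1.852 / (140^1.852·0.338^4.8704) = 3.619 m

h_f ≈ 3.62 m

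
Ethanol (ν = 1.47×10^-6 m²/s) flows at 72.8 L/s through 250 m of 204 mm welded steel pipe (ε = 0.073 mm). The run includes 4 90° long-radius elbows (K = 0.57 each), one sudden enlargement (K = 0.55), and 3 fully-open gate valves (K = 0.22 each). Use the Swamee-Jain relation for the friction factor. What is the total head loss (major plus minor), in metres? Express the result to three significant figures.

H_L ≈ 6.28 m

V = 4Q/(πD²) = 2.227 m/s; V²/2g = 0.2529 m
Re = 3.09×10^5, ε/D = 3.58×10^-4 → f = 0.01741 (Swamee-Jain)
Major: h_f = f(L/D)·V²/2g = 0.01741·1225·0.2529 = 5.395 m
Minor: ΣK = 3.49; h_m = ΣK·V²/2g = 0.8824 m
Total H_L = 5.395 + 0.8824 = 6.278 m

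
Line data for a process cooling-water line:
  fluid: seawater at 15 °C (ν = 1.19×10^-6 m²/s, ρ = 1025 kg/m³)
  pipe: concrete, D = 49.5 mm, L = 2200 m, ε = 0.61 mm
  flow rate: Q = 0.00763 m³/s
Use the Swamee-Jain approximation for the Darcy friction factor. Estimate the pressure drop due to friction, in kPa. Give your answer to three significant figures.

V = 4Q/(πD²) = 4·0.00763/(π·0.0495²) = 3.965 m/s
Re = VD/ν = 3.965·0.0495/1.19×10^-6 = 1.65×10^5 → turbulent
ε/D = 0.61/49.5 = 0.0123
Swamee-Jain: f = 0.04122
h_f = f(L/D)V²/(2g) = 0.04122·(2200/0.0495)·3.965²/(2·9.81) = 1468 m
Δp = ρg·h_f = 1025·9.81·1468 = 1.476×10^4 kPa

Δp ≈ 1.48×10^4 kPa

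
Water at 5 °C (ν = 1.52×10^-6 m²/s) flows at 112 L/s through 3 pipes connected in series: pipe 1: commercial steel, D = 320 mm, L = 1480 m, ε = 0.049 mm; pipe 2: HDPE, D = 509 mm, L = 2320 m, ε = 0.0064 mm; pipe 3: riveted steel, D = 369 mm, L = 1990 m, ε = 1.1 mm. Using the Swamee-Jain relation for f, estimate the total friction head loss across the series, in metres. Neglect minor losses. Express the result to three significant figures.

H ≈ 16.5 m

Pipe 1: V = 1.393 m/s, Re = 2.93×10^5, ε/D = 1.53×10^-4, f = 0.01596, h_1 = f(L/D)V²/2g = 7.298 m
Pipe 2: V = 0.5504 m/s, Re = 1.84×10^5, ε/D = 1.26×10^-5, f = 0.01589, h_2 = f(L/D)V²/2g = 1.119 m
Pipe 3: V = 1.047 m/s, Re = 2.54×10^5, ε/D = 0.00298, f = 0.02681, h_3 = f(L/D)V²/2g = 8.084 m
Series → Q common, losses add: H = Σh = 16.50 m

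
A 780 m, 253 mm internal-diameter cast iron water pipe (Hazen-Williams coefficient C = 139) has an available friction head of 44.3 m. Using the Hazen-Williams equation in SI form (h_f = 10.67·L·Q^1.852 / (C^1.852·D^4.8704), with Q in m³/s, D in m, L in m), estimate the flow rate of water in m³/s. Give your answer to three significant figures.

Rearranging: Q = [h_f·C^1.852·D^4.8704 / (10.67·L)]^(1/1.852)
Q = [44.3·139^1.852·0.253^4.8704 / (10.67·780)]^0.540 = 0.2216 m³/s

Q ≈ 0.222 m³/s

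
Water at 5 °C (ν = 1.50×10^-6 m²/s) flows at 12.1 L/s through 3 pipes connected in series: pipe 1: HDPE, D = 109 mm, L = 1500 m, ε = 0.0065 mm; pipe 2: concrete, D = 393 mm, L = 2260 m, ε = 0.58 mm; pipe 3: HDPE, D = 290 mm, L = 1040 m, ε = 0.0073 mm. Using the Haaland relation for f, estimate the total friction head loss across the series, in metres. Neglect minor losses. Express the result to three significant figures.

Pipe 1: V = 1.297 m/s, Re = 9.42×10^4, ε/D = 5.96×10^-5, f = 0.01829, h_1 = f(L/D)V²/2g = 21.57 m
Pipe 2: V = 0.09975 m/s, Re = 2.61×10^4, ε/D = 0.00148, f = 0.02728, h_2 = f(L/D)V²/2g = 0.07955 m
Pipe 3: V = 0.1832 m/s, Re = 3.54×10^4, ε/D = 2.52×10^-5, f = 0.02247, h_3 = f(L/D)V²/2g = 0.1378 m
Series → Q common, losses add: H = Σh = 21.79 m

H ≈ 21.8 m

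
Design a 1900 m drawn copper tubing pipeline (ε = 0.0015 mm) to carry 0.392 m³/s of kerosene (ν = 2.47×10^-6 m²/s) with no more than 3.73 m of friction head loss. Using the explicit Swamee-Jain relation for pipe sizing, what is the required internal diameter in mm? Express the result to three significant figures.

Swamee-Jain (Type III): D = 0.66·[ε^1.25·(LQ²/(gh_f))^4.75 + ν·Q^9.4·(L/(gh_f))^5.2]^0.04
LQ²/(gh_f) = 7.979; L/(gh_f) = 51.92
Term 1 = ε^1.25·(…)^4.75 = 0.00101; Term 2 = ν·Q^9.4·(…)^5.2 = 0.309
D = 0.66·(0.00101 + 0.309)^0.04 = 0.6298 m = 630 mm
Check: V = 1.26 m/s, Re = 3.21×10^5, f = 0.01422, h_f = 3.46 m ≈ 3.73 m ✓

D ≈ 630 mm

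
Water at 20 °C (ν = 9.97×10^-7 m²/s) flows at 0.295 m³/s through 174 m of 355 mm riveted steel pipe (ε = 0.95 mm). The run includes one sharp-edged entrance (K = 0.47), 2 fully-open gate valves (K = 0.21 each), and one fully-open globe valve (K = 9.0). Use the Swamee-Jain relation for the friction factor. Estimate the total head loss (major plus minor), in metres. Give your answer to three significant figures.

V = 4Q/(πD²) = 2.980 m/s; V²/2g = 0.4527 m
Re = 1.06×10^6, ε/D = 0.00268 → f = 0.02555 (Swamee-Jain)
Major: h_f = f(L/D)·V²/2g = 0.02555·490.1·0.4527 = 5.670 m
Minor: ΣK = 9.89; h_m = ΣK·V²/2g = 4.478 m
Total H_L = 5.670 + 4.478 = 10.15 m

H_L ≈ 10.1 m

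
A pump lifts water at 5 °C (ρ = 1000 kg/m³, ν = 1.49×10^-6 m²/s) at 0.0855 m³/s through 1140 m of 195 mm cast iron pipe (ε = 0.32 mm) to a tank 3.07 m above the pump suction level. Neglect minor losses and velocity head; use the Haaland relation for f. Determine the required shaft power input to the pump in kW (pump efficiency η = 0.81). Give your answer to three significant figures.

P_shaft ≈ 60.8 kW

V = 4Q/(πD²) = 2.863 m/s; Re = 3.75×10^5; ε/D = 0.00164; f = 0.02277
h_f = f(L/D)V²/2g = 55.61 m
Total head H = z + h_f = 3.07 + 55.61 = 58.68 m
P_hyd = ρgQH = 1000·9.81·0.0855·58.68 = 49.22 kW
P_shaft = P_hyd/η = 49.22/0.81 = 60.76 kW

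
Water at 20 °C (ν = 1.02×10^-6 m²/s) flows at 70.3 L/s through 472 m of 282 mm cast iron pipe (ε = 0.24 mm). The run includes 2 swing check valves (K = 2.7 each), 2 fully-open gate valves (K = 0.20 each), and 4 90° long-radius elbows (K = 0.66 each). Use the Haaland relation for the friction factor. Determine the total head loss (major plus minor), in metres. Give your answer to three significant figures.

V = 4Q/(πD²) = 1.126 m/s; V²/2g = 0.06457 m
Re = 3.11×10^5, ε/D = 8.51×10^-4 → f = 0.01984 (Haaland)
Major: h_f = f(L/D)·V²/2g = 0.01984·1674·0.06457 = 2.144 m
Minor: ΣK = 8.44; h_m = ΣK·V²/2g = 0.5450 m
Total H_L = 2.144 + 0.5450 = 2.689 m

H_L ≈ 2.69 m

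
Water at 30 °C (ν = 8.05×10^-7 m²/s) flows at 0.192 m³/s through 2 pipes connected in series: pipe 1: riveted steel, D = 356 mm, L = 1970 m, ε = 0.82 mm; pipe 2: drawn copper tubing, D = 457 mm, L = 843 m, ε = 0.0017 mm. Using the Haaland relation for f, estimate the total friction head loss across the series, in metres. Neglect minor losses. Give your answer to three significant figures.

H ≈ 27.4 m

Pipe 1: V = 1.929 m/s, Re = 8.53×10^5, ε/D = 0.00230, f = 0.02455, h_1 = f(L/D)V²/2g = 25.76 m
Pipe 2: V = 1.171 m/s, Re = 6.65×10^5, ε/D = 3.72×10^-6, f = 0.01247, h_2 = f(L/D)V²/2g = 1.607 m
Series → Q common, losses add: H = Σh = 27.37 m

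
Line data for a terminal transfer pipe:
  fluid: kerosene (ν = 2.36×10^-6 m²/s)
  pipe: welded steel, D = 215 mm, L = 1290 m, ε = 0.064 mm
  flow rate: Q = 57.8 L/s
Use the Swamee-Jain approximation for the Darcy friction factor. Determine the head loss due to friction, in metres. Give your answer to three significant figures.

V = 4Q/(πD²) = 4·0.0578/(π·0.215²) = 1.592 m/s
Re = VD/ν = 1.592·0.215/2.36×10^-6 = 1.45×10^5 → turbulent
ε/D = 0.064/215 = 2.98×10^-4
Swamee-Jain: f = 0.01849
h_f = f(L/D)V²/(2g) = 0.01849·(1290/0.215)·1.592²/(2·9.81) = 14.33 m

h_f ≈ 14.3 m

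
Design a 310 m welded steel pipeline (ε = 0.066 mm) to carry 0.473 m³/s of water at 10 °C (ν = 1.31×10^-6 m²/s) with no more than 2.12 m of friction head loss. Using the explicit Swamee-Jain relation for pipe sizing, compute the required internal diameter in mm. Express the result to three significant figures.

Swamee-Jain (Type III): D = 0.66·[ε^1.25·(LQ²/(gh_f))^4.75 + ν·Q^9.4·(L/(gh_f))^5.2]^0.04
LQ²/(gh_f) = 3.335; L/(gh_f) = 14.91
Term 1 = ε^1.25·(…)^4.75 = 0.00182; Term 2 = ν·Q^9.4·(…)^5.2 = 0.00145
D = 0.66·(0.00182 + 0.00145)^0.04 = 0.5250 m = 525 mm
Check: V = 2.19 m/s, Re = 8.76×10^5, f = 0.01401, h_f = 2.01 m ≈ 2.12 m ✓

D ≈ 525 mm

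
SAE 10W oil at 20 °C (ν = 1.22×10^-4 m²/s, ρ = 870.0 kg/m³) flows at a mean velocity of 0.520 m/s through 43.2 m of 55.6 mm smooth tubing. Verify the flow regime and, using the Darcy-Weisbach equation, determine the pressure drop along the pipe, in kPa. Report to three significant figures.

Re = VD/ν = 0.520·0.05560/1.22×10^-4 = 237 → laminar (Re < 2300)
f = 64/Re = 0.2701
h_f = f(L/D)V²/(2g) = 0.2701·(43.2/0.05560)·0.520²/(2·9.81) = 2.892 m
Δp = ρg·h_f = 870.0·9.81·2.892 = 24.68 kPa

Δp ≈ 24.7 kPa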